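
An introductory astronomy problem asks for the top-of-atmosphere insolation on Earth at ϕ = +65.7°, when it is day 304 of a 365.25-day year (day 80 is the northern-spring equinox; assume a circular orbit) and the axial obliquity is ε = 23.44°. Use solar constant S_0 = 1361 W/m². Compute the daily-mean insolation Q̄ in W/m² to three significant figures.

Q̄ ≈ 42.6 W/m²

Solar longitude: L_s = 360° × (304 − 80)/365.25 = 220.780°.
sin δ = sin 23.44° × sin 220.780° = -0.25982, so δ = -15.059°.
cos h₀ = −tan(+65.7°) tan(-15.059°) = 0.5959, h₀ = 0.9324 rad.
Bracket: h₀ sin ϕ sin δ + cos ϕ cos δ sin h₀ = 0.9324×0.91140×-0.25982 + 0.41151×0.96566×0.80306 = -0.220792 + 0.319119 = 0.098327.
Q̄ = (S_0/π) × [bracket] = (1361/π) × 0.098327 = 42.60 W/m².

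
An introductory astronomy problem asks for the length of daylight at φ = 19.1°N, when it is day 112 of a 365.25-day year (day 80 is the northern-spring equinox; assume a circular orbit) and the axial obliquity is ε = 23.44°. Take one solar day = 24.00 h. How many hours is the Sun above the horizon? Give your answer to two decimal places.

12.56 h

Solar longitude: λ_s = 360° × (112 − 80)/365.25 = 31.540°.
sin δ = sin 23.44° × sin 31.540° = 0.20808, so δ = +12.010°.
cos H₀ = −tan φ · tan δ = −tan(+19.1°) × tan(+12.010°) = -0.0737, so H₀ = 1.6445 rad = 94.22°.
Daylight = 2H₀/(2π) × 24.00 h = (1.6445/π) × 24.00 = 12.56 h.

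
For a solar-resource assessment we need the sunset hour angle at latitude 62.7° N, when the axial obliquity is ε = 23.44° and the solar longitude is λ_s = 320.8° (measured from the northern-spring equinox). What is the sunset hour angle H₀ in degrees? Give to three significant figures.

Solar declination: sin δ = sin ε · sin λ_s = sin 23.44° × sin 320.8° = -0.25141, so δ = -14.561°.
cos H₀ = −tan φ · tan δ = −tan(+62.7°) × tan(-14.561°) = 0.5033, so H₀ = 1.0434 rad = 59.78°.

H₀ = 59.8°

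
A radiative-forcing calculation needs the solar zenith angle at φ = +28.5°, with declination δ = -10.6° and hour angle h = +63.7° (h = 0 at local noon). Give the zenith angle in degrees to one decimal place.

cos θ_z = sin φ sin δ + cos φ cos δ cos h = -0.087774 + 0.382734 = 0.294960.
θ_z = arccos(0.294960) = 72.8°.

θ_z = 72.8°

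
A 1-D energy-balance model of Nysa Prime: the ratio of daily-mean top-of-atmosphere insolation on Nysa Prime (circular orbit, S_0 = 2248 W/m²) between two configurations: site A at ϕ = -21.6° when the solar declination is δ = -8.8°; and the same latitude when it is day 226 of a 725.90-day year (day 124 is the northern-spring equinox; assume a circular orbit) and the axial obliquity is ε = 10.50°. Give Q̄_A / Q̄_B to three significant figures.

Q̄_A / Q̄_B ≈ 1.20

— Configuration A (ϕ=-21.6°):
cos h₀ = −tan(-21.6°) tan(-8.800°) = -0.0613, h₀ = 1.6321 rad.
Bracket: h₀ sin ϕ sin δ + cos ϕ cos δ sin h₀ = 1.6321×-0.36812×-0.15299 + 0.92978×0.98823×0.99812 = 0.091918 + 0.917109 = 1.009027.
Q̄ = (S_0/π) × [bracket] = (2248/π) × 1.009027 = 722.02 W/m².
— Configuration B (ϕ=-21.6°):
Solar longitude: L_s = 360° × (226 − 124)/725.90 = 50.585°.
sin δ = sin 10.50° × sin 50.585° = 0.14079, so δ = +8.094°.
cos h₀ = −tan(-21.6°) tan(+8.094°) = 0.0563, h₀ = 1.5145 rad.
Bracket: h₀ sin ϕ sin δ + cos ϕ cos δ sin h₀ = 1.5145×-0.36812×0.14079 + 0.92978×0.99004×0.99841 = -0.078493 + 0.919056 = 0.840563.
Q̄ = (S_0/π) × [bracket] = (2248/π) × 0.840563 = 601.47 W/m².
Ratio Q̄_A / Q̄_B = 722.02 / 601.47 = 1.200.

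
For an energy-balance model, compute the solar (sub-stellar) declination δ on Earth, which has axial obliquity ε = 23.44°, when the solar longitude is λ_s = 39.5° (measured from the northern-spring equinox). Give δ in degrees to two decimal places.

δ = +14.66°

sin δ = sin ε · sin λ_s = sin 23.44° × sin 39.5° = 0.253025.
δ = arcsin(0.253025) = +14.66°.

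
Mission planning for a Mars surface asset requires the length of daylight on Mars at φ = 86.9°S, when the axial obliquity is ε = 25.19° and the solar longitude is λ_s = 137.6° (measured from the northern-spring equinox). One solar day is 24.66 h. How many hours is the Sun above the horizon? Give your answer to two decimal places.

Solar declination: sin δ = sin ε · sin λ_s = sin 25.19° × sin 137.6° = 0.28700, so δ = +16.678°.
cos H₀ = −tan φ · tan δ = 5.5320 ≥ 1, so the Sun never rises (polar night) and H₀ = 0.
Daylight = 2H₀/(2π) × 24.66 h = (0.0000/π) × 24.66 = 0.00 h.

0.00 h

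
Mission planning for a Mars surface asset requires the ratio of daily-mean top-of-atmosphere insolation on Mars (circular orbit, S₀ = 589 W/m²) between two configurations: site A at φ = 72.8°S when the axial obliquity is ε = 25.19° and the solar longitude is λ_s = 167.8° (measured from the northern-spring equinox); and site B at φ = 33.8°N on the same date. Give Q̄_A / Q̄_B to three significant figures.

Q̄_A / Q̄_B ≈ 0.190

— Configuration A (φ=-72.8°):
Solar declination: sin δ = sin ε · sin λ_s = sin 25.19° × sin 167.8° = 0.08994, so δ = +5.160°.
cos H₀ = −tan(-72.8°) tan(+5.160°) = 0.2917, H₀ = 1.2747 rad.
Bracket: H₀ sin φ sin δ + cos φ cos δ sin H₀ = 1.2747×-0.95528×0.08994 + 0.29571×0.99595×0.95650 = -0.109520 + 0.281701 = 0.172181.
Q̄ = (S₀/π) × [bracket] = (589/π) × 0.172181 = 32.281 W/m².
— Configuration B (φ=+33.8°):
cos H₀ = −tan(+33.8°) tan(+5.160°) = -0.0605, H₀ = 1.6313 rad.
Bracket: H₀ sin φ sin δ + cos φ cos δ sin H₀ = 1.6313×0.55630×0.08994 + 0.83098×0.99595×0.99817 = 0.081620 + 0.826100 = 0.907720.
Q̄ = (S₀/π) × [bracket] = (589/π) × 0.907720 = 170.18 W/m².
Ratio Q̄_A / Q̄_B = 32.281 / 170.18 = 0.1897.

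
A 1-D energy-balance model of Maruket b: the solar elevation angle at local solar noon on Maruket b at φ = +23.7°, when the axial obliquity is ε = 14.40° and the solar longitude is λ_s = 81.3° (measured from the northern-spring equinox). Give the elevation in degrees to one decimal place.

80.5°

Solar declination: sin δ = sin ε · sin λ_s = sin 14.40° × sin 81.3° = 0.24583, so δ = +14.231°.
At local noon the hour angle is zero, so the zenith angle equals |φ − δ| = |+23.7° − (+14.231°)| = 9.469°.
Elevation = 90° − 9.469° = 80.5°.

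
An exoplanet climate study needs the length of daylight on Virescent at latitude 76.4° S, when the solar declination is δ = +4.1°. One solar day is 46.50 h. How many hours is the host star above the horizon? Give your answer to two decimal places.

cos H₀ = −tan φ · tan δ = −tan(-76.4°) × tan(+4.100°) = 0.2963, so H₀ = 1.2700 rad = 72.76°.
Daylight = 2H₀/(2π) × 46.50 h = (1.2700/π) × 46.50 = 18.80 h.

18.80 h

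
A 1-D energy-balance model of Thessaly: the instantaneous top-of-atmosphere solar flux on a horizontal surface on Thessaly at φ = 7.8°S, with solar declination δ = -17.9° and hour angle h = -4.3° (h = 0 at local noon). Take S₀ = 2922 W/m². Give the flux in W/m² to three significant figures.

cos θ_z = sin φ sin δ + cos φ cos δ cos h = 0.041713 + 0.940136 = 0.981849.
Flux = S₀ · cos θ_z = 2922 × 0.981849 = 2869 W/m².

2.87e+03 W/m²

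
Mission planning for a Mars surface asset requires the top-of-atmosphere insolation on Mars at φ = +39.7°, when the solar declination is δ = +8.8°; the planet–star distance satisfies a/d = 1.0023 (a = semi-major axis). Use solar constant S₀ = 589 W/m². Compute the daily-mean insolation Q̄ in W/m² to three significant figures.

cos H₀ = −tan(+39.7°) tan(+8.800°) = -0.1285, H₀ = 1.6997 rad.
Bracket: H₀ sin φ sin δ + cos φ cos δ sin H₀ = 1.6997×0.63877×0.15299 + 0.76940×0.98823×0.99171 = 0.166104 + 0.754041 = 0.920145.
Inverse-square distance factor (a/d)² = 1.0023² = 1.004605.
Q̄ = (S₀/π) × 1.004605 × [bracket] = (589/π) × 1.004605 × 0.920145 = 173.3 W/m².

Q̄ ≈ 173 W/m²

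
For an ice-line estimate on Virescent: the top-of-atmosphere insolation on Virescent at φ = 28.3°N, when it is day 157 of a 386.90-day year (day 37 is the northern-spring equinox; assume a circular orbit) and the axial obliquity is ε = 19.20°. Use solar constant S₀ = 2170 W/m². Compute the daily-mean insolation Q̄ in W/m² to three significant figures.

Q̄ ≈ 745 W/m²

Solar longitude: λ_s = 360° × (157 − 37)/386.90 = 111.657°.
sin δ = sin 19.20° × sin 111.657° = 0.30565, so δ = +17.797°.
cos H₀ = −tan(+28.3°) tan(+17.797°) = -0.1728, H₀ = 1.7445 rad.
Bracket: H₀ sin φ sin δ + cos φ cos δ sin H₀ = 1.7445×0.47409×0.30565 + 0.88048×0.95214×0.98495 = 0.252788 + 0.825723 = 1.078511.
Q̄ = (S₀/π) × [bracket] = (2170/π) × 1.078511 = 745.0 W/m².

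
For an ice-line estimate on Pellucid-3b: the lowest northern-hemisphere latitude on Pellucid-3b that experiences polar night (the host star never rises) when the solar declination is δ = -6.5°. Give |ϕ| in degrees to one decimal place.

Polar night requires cos h₀ = −tan ϕ tan δ ≥ 1, i.e. tan ϕ tan δ ≤ −1.
The boundary is |tan ϕ| · |tan δ| = 1, so |ϕ| = 90° − |δ| = 90° − 6.5° = 83.5° in the northern hemisphere.

|ϕ| = 83.5°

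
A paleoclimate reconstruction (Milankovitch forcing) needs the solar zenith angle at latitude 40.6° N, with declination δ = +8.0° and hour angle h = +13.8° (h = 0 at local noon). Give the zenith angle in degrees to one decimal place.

θ_z = 34.8°

cos θ_z = sin φ sin δ + cos φ cos δ cos h = 0.090570 + 0.730179 = 0.820749.
θ_z = arccos(0.820749) = 34.8°.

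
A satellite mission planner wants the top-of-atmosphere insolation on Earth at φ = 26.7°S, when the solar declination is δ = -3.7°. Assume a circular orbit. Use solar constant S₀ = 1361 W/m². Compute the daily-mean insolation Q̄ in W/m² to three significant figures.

cos H₀ = −tan(-26.7°) tan(-3.700°) = -0.0325, H₀ = 1.6033 rad.
Bracket: H₀ sin φ sin δ + cos φ cos δ sin H₀ = 1.6033×-0.44932×-0.06453 + 0.89337×0.99792×0.99947 = 0.046487 + 0.891039 = 0.937526.
Q̄ = (S₀/π) × [bracket] = (1361/π) × 0.937526 = 406.2 W/m².

Q̄ ≈ 406 W/m²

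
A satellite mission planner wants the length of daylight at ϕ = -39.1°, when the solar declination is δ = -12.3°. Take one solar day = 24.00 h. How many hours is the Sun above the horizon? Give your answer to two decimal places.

13.36 h

cos h₀ = −tan ϕ · tan δ = −tan(-39.1°) × tan(-12.300°) = -0.1772, so h₀ = 1.7489 rad = 100.21°.
Daylight = 2h₀/(2π) × 24.00 h = (1.7489/π) × 24.00 = 13.36 h.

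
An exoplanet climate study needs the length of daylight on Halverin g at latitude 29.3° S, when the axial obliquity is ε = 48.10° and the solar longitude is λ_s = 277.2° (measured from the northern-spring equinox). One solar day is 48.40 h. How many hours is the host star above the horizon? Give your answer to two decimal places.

34.40 h

Solar declination: sin δ = sin ε · sin λ_s = sin 48.10° × sin 277.2° = -0.73844, so δ = -47.599°.
cos H₀ = −tan φ · tan δ = −tan(-29.3°) × tan(-47.599°) = -0.6145, so H₀ = 2.2326 rad = 127.92°.
Daylight = 2H₀/(2π) × 48.40 h = (2.2326/π) × 48.40 = 34.40 h.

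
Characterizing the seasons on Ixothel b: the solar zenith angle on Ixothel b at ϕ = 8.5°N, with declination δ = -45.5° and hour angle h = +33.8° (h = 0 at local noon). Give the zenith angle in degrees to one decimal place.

cos θ_z = sin ϕ sin δ + cos ϕ cos δ cos h = -0.105425 + 0.576047 = 0.470622.
θ_z = arccos(0.470622) = 61.9°.

θ_z = 61.9°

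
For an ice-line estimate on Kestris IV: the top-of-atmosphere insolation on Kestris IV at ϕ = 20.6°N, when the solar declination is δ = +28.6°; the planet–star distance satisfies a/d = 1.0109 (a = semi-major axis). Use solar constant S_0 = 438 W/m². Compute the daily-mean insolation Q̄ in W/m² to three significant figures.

cos h₀ = −tan(+20.6°) tan(+28.600°) = -0.2049, h₀ = 1.7772 rad.
Bracket: h₀ sin ϕ sin δ + cos ϕ cos δ sin h₀ = 1.7772×0.35184×0.47869 + 0.93606×0.87798×0.97878 = 0.299320 + 0.804402 = 1.103722.
Inverse-square distance factor (a/d)² = 1.0109² = 1.021919.
Q̄ = (S_0/π) × 1.021919 × [bracket] = (438/π) × 1.021919 × 1.103722 = 157.3 W/m².

Q̄ ≈ 157 W/m²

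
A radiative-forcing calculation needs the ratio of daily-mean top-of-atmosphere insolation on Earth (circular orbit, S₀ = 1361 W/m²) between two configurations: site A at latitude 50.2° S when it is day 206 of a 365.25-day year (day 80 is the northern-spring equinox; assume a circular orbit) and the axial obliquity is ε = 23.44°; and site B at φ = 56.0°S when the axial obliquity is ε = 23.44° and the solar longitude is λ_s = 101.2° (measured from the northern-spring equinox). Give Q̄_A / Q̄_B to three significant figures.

Q̄_A / Q̄_B ≈ 2.33

— Configuration A (φ=-50.2°):
Solar longitude: λ_s = 360° × (206 − 80)/365.25 = 124.189°.
sin δ = sin 23.44° × sin 124.189° = 0.32905, so δ = +19.211°.
cos H₀ = −tan(-50.2°) tan(+19.211°) = 0.4182, H₀ = 1.1393 rad.
Bracket: H₀ sin φ sin δ + cos φ cos δ sin H₀ = 1.1393×-0.76828×0.32905 + 0.64011×0.94431×0.90834 = -0.288018 + 0.549057 = 0.261039.
Q̄ = (S₀/π) × [bracket] = (1361/π) × 0.261039 = 113.09 W/m².
— Configuration B (φ=-56.0°):
Solar declination: sin δ = sin ε · sin λ_s = sin 23.44° × sin 101.2° = 0.39021, so δ = +22.968°.
cos H₀ = −tan(-56.0°) tan(+22.968°) = 0.6283, H₀ = 0.8914 rad.
Bracket: H₀ sin φ sin δ + cos φ cos δ sin H₀ = 0.8914×-0.82904×0.39021 + 0.55919×0.92072×0.77795 = -0.288368 + 0.400533 = 0.112165.
Q̄ = (S₀/π) × [bracket] = (1361/π) × 0.112165 = 48.592 W/m².
Ratio Q̄_A / Q̄_B = 113.09 / 48.592 = 2.327.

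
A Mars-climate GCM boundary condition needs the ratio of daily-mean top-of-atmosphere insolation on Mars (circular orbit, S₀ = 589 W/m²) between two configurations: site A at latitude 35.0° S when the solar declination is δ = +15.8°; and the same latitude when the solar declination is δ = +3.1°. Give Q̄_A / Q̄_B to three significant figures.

— Configuration A (φ=-35.0°):
cos H₀ = −tan(-35.0°) tan(+15.800°) = 0.1981, H₀ = 1.3713 rad.
Bracket: H₀ sin φ sin δ + cos φ cos δ sin H₀ = 1.3713×-0.57358×0.27228 + 0.81915×0.96222×0.98017 = -0.214162 + 0.772572 = 0.558410.
Q̄ = (S₀/π) × [bracket] = (589/π) × 0.558410 = 104.69 W/m².
— Configuration B (φ=-35.0°):
cos H₀ = −tan(-35.0°) tan(+3.100°) = 0.0379, H₀ = 1.5329 rad.
Bracket: H₀ sin φ sin δ + cos φ cos δ sin H₀ = 1.5329×-0.57358×0.05408 + 0.81915×0.99854×0.99928 = -0.047549 + 0.817365 = 0.769816.
Q̄ = (S₀/π) × [bracket] = (589/π) × 0.769816 = 144.33 W/m².
Ratio Q̄_A / Q̄_B = 104.69 / 144.33 = 0.7254.

Q̄_A / Q̄_B ≈ 0.725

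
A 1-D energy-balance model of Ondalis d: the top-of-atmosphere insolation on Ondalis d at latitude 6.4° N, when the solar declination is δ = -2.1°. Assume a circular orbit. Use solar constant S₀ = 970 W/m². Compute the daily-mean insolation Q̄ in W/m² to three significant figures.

Q̄ ≈ 305 W/m²

cos H₀ = −tan(+6.4°) tan(-2.100°) = 0.0041, H₀ = 1.5667 rad.
Bracket: H₀ sin φ sin δ + cos φ cos δ sin H₀ = 1.5667×0.11147×-0.03664 + 0.99377×0.99933×0.99999 = -0.006399 + 0.993094 = 0.986695.
Q̄ = (S₀/π) × [bracket] = (970/π) × 0.986695 = 304.7 W/m².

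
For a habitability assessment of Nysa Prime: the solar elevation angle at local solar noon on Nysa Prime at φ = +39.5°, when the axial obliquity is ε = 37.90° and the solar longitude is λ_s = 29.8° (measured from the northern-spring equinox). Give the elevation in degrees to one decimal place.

Solar declination: sin δ = sin ε · sin λ_s = sin 37.90° × sin 29.8° = 0.30528, so δ = +17.775°.
At local noon the hour angle is zero, so the zenith angle equals |φ − δ| = |+39.5° − (+17.775°)| = 21.725°.
Elevation = 90° − 21.725° = 68.3°.

68.3°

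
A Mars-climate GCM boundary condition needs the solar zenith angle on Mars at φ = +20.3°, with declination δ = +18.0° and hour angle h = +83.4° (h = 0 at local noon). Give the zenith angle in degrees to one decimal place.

θ_z = 77.9°

cos θ_z = sin φ sin δ + cos φ cos δ cos h = 0.107209 + 0.102522 = 0.209731.
θ_z = arccos(0.209731) = 77.9°.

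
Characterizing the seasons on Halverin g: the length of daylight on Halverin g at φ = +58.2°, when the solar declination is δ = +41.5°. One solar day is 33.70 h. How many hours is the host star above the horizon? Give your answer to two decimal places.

Sunrise equation: cos H₀ = −tan φ · tan δ = -1.4269 ≤ −1, so the host star never sets (polar day) and H₀ = π.
Daylight = 2H₀/(2π) × 33.70 h = (3.1416/π) × 33.70 = 33.70 h.

33.70 h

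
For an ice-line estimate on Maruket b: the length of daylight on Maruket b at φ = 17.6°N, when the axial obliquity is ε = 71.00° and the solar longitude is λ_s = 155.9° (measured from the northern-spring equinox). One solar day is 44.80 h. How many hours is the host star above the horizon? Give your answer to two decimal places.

Solar declination: sin δ = sin ε · sin λ_s = sin 71.00° × sin 155.9° = 0.38608, so δ = +22.711°.
cos H₀ = −tan φ · tan δ = −tan(+17.6°) × tan(+22.711°) = -0.1328, so H₀ = 1.7040 rad = 97.63°.
Daylight = 2H₀/(2π) × 44.80 h = (1.7040/π) × 44.80 = 24.30 h.

24.30 h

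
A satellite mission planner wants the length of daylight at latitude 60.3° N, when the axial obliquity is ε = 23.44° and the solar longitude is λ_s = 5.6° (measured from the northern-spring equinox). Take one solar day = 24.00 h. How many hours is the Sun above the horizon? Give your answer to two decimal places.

Solar declination: sin δ = sin ε · sin λ_s = sin 23.44° × sin 5.6° = 0.03882, so δ = +2.225°.
cos H₀ = −tan φ · tan δ = −tan(+60.3°) × tan(+2.225°) = -0.0681, so H₀ = 1.6390 rad = 93.91°.
Daylight = 2H₀/(2π) × 24.00 h = (1.6390/π) × 24.00 = 12.52 h.

12.52 h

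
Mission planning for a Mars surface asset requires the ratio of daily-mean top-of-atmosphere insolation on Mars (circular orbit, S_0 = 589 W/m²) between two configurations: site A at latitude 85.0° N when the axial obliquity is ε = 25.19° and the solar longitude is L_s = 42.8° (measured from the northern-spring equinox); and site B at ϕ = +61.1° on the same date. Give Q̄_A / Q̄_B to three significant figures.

— Configuration A (ϕ=+85.0°):
Solar declination: sin δ = sin ε · sin L_s = sin 25.19° × sin 42.8° = 0.28918, so δ = +16.809°.
cos h₀ = −tan(+85.0°) tan(+16.809°) = -3.4529 ≤ −1 ⇒ polar day, h₀ = π.
Bracket: h₀ sin ϕ sin δ + cos ϕ cos δ sin h₀ = 3.1416×0.99619×0.28918 + 0.08716×0.95727×0.00000 = 0.905027 + 0.000000 = 0.905027.
Q̄ = (S_0/π) × [bracket] = (589/π) × 0.905027 = 169.68 W/m².
— Configuration B (ϕ=+61.1°):
cos h₀ = −tan(+61.1°) tan(+16.809°) = -0.5472, h₀ = 2.1499 rad.
Bracket: h₀ sin ϕ sin δ + cos ϕ cos δ sin h₀ = 2.1499×0.87546×0.28918 + 0.48328×0.95727×0.83698 = 0.544281 + 0.387212 = 0.931493.
Q̄ = (S_0/π) × [bracket] = (589/π) × 0.931493 = 174.64 W/m².
Ratio Q̄_A / Q̄_B = 169.68 / 174.64 = 0.9716.

Q̄_A / Q̄_B ≈ 0.972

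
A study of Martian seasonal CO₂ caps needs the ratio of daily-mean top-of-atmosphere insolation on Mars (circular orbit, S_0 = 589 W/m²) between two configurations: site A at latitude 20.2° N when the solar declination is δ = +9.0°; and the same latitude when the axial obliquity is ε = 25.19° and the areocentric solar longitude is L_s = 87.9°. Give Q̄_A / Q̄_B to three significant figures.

— Configuration A (ϕ=+20.2°):
cos h₀ = −tan(+20.2°) tan(+9.000°) = -0.0583, h₀ = 1.6291 rad.
Bracket: h₀ sin ϕ sin δ + cos ϕ cos δ sin h₀ = 1.6291×0.34530×0.15643 + 0.93849×0.98769×0.99830 = 0.087996 + 0.925361 = 1.013357.
Q̄ = (S_0/π) × [bracket] = (589/π) × 1.013357 = 189.99 W/m².
— Configuration B (ϕ=+20.2°):
sin δ = sin 25.19° × sin 87.9° = 0.42534, so δ = +25.172°.
cos h₀ = −tan(+20.2°) tan(+25.172°) = -0.1729, h₀ = 1.7446 rad.
Bracket: h₀ sin ϕ sin δ + cos ϕ cos δ sin h₀ = 1.7446×0.34530×0.42534 + 0.93849×0.90504×0.98494 = 0.256229 + 0.836579 = 1.092808.
Q̄ = (S_0/π) × [bracket] = (589/π) × 1.092808 = 204.88 W/m².
Ratio Q̄_A / Q̄_B = 189.99 / 204.88 = 0.9273.

Q̄_A / Q̄_B ≈ 0.927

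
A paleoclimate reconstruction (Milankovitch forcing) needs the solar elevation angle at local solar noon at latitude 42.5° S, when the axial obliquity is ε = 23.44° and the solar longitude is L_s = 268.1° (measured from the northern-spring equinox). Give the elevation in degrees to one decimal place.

Solar declination: sin δ = sin ε · sin L_s = sin 23.44° × sin 268.1° = -0.39757, so δ = -23.426°.
At local noon the hour angle is zero, so the zenith angle equals |ϕ − δ| = |-42.5° − (-23.426°)| = 19.074°.
Elevation = 90° − 19.074° = 70.9°.

70.9°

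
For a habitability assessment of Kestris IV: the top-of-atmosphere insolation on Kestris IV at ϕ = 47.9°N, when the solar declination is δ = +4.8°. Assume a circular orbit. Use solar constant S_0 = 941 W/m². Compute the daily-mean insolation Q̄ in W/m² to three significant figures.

Q̄ ≈ 230 W/m²

cos h₀ = −tan(+47.9°) tan(+4.800°) = -0.0929, h₀ = 1.6639 rad.
Bracket: h₀ sin ϕ sin δ + cos ϕ cos δ sin h₀ = 1.6639×0.74198×0.08368 + 0.67043×0.99649×0.99567 = 0.103310 + 0.665184 = 0.768494.
Q̄ = (S_0/π) × [bracket] = (941/π) × 0.768494 = 230.2 W/m².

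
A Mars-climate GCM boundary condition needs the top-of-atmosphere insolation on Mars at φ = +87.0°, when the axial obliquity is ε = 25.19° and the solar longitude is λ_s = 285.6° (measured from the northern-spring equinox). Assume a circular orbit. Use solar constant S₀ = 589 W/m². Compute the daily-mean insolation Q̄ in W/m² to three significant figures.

Q̄ ≈ 0.00 W/m²

Solar declination: sin δ = sin ε · sin λ_s = sin 25.19° × sin 285.6° = -0.40994, so δ = -24.201°.
cos H₀ = −tan(+87.0°) tan(-24.201°) = 8.5759 ≥ 1 ⇒ polar night, H₀ = 0 and Q̄ = 0.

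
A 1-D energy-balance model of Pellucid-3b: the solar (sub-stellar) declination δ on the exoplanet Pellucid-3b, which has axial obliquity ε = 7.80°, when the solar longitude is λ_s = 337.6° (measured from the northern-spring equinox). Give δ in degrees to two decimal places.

sin δ = sin ε · sin λ_s = sin 7.80° × sin 337.6° = -0.051717.
δ = arcsin(-0.051717) = -2.96°.

δ = -2.96°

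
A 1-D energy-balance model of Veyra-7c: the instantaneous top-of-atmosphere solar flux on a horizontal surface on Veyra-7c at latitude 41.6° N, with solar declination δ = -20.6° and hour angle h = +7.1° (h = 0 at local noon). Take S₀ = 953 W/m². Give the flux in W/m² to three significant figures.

439 W/m²

cos θ_z = sin φ sin δ + cos φ cos δ cos h = -0.233597 + 0.694616 = 0.461019.
Flux = S₀ · cos θ_z = 953 × 0.461019 = 439.4 W/m².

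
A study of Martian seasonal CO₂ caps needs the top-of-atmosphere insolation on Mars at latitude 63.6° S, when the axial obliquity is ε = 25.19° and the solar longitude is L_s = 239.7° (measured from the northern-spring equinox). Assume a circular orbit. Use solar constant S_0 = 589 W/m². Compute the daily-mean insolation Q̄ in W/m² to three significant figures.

Q̄ ≈ 201 W/m²

Solar declination: sin δ = sin ε · sin L_s = sin 25.19° × sin 239.7° = -0.36748, so δ = -21.560°.
cos h₀ = −tan(-63.6°) tan(-21.560°) = -0.7960, h₀ = 2.4914 rad.
Bracket: h₀ sin ϕ sin δ + cos ϕ cos δ sin h₀ = 2.4914×-0.89571×-0.36748 + 0.44464×0.93003×0.60533 = 0.820058 + 0.250321 = 1.070379.
Q̄ = (S_0/π) × [bracket] = (589/π) × 1.070379 = 200.7 W/m².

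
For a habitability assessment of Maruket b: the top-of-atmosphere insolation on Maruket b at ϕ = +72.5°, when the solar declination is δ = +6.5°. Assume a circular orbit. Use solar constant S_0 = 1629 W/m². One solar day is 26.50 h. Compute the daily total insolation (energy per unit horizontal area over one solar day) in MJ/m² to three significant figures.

cos h₀ = −tan(+72.5°) tan(+6.500°) = -0.3614, h₀ = 1.9405 rad.
Bracket: h₀ sin ϕ sin δ + cos ϕ cos δ sin h₀ = 1.9405×0.95372×0.11320 + 0.30071×0.99357×0.93243 = 0.209499 + 0.278588 = 0.488087.
Q̄ = (S_0/π) × [bracket] = (1629/π) × 0.488087 = 253.09 W/m².
Daily total = Q̄ × 26.50 h × 3600 s/h = 253.09 × 26.50 × 3600 / 10⁶ = 24.14 MJ/m².

24.1 MJ/m²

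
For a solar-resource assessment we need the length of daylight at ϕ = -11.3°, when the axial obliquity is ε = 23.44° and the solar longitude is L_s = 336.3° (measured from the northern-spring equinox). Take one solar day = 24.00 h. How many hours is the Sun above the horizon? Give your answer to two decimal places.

12.25 h

Solar declination: sin δ = sin ε · sin L_s = sin 23.44° × sin 336.3° = -0.15989, so δ = -9.201°.
cos h₀ = −tan ϕ · tan δ = −tan(-11.3°) × tan(-9.201°) = -0.0324, so h₀ = 1.6032 rad = 91.85°.
Daylight = 2h₀/(2π) × 24.00 h = (1.6032/π) × 24.00 = 12.25 h.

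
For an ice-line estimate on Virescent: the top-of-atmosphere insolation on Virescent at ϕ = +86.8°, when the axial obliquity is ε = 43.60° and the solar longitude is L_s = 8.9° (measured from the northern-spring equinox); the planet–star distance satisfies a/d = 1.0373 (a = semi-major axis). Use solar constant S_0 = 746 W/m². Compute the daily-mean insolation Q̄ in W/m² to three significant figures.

Q̄ ≈ 85.5 W/m²

Solar declination: sin δ = sin ε · sin L_s = sin 43.60° × sin 8.9° = 0.10669, so δ = +6.125°.
cos h₀ = −tan(+86.8°) tan(+6.125°) = -1.9193 ≤ −1 ⇒ polar day, h₀ = π.
Bracket: h₀ sin ϕ sin δ + cos ϕ cos δ sin h₀ = 3.1416×0.99844×0.10669 + 0.05582×0.99429×0.00000 = 0.334654 + 0.000000 = 0.334654.
Inverse-square distance factor (a/d)² = 1.0373² = 1.075991.
Q̄ = (S_0/π) × 1.075991 × [bracket] = (746/π) × 1.075991 × 0.334654 = 85.51 W/m².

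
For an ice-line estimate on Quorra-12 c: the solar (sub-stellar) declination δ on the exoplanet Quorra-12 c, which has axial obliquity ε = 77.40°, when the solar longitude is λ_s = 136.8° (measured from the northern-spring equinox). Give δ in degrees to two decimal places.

δ = +41.92°

sin δ = sin ε · sin λ_s = sin 77.40° × sin 136.8° = 0.668061.
δ = arcsin(0.668061) = +41.92°.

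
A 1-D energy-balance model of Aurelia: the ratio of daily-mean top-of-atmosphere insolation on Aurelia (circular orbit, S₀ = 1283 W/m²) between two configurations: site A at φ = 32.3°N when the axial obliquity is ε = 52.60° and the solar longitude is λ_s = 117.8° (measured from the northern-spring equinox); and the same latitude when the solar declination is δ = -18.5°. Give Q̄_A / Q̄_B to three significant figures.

— Configuration A (φ=+32.3°):
Solar declination: sin δ = sin ε · sin λ_s = sin 52.60° × sin 117.8° = 0.70272, so δ = +44.646°.
cos H₀ = −tan(+32.3°) tan(+44.646°) = -0.6244, H₀ = 2.2452 rad.
Bracket: H₀ sin φ sin δ + cos φ cos δ sin H₀ = 2.2452×0.53435×0.70272 + 0.84526×0.71146×0.78110 = 0.843069 + 0.469729 = 1.312798.
Q̄ = (S₀/π) × [bracket] = (1283/π) × 1.312798 = 536.14 W/m².
— Configuration B (φ=+32.3°):
cos H₀ = −tan(+32.3°) tan(-18.500°) = 0.2115, H₀ = 1.3577 rad.
Bracket: H₀ sin φ sin δ + cos φ cos δ sin H₀ = 1.3577×0.53435×-0.31730 + 0.84526×0.94832×0.97737 = -0.230197 + 0.783437 = 0.553240.
Q̄ = (S₀/π) × [bracket] = (1283/π) × 0.553240 = 225.94 W/m².
Ratio Q̄_A / Q̄_B = 536.14 / 225.94 = 2.373.

Q̄_A / Q̄_B ≈ 2.37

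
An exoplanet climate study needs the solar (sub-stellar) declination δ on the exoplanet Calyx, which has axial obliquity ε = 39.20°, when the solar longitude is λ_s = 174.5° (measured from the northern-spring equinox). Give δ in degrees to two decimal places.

δ = +3.47°

sin δ = sin ε · sin λ_s = sin 39.20° × sin 174.5° = 0.060577.
δ = arcsin(0.060577) = +3.47°.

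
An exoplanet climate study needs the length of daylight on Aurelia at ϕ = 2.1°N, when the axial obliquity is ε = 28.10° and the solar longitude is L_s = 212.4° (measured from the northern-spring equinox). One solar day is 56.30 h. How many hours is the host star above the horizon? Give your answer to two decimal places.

27.98 h

Solar declination: sin δ = sin ε · sin L_s = sin 28.10° × sin 212.4° = -0.25238, so δ = -14.618°.
cos h₀ = −tan ϕ · tan δ = −tan(+2.1°) × tan(-14.618°) = 0.0096, so h₀ = 1.5612 rad = 89.45°.
Daylight = 2h₀/(2π) × 56.30 h = (1.5612/π) × 56.30 = 27.98 h.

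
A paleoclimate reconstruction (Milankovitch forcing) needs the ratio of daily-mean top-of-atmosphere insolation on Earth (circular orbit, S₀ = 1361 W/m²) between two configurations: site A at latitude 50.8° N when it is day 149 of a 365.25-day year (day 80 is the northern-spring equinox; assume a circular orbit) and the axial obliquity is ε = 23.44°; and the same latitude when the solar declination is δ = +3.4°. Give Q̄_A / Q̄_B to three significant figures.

Q̄_A / Q̄_B ≈ 1.57

— Configuration A (φ=+50.8°):
Solar longitude: λ_s = 360° × (149 − 80)/365.25 = 68.008°.
sin δ = sin 23.44° × sin 68.008° = 0.36884, so δ = +21.644°.
cos H₀ = −tan(+50.8°) tan(+21.644°) = -0.4866, H₀ = 2.0789 rad.
Bracket: H₀ sin φ sin δ + cos φ cos δ sin H₀ = 2.0789×0.77494×0.36884 + 0.63203×0.92949×0.87365 = 0.594210 + 0.513239 = 1.107449.
Q̄ = (S₀/π) × [bracket] = (1361/π) × 1.107449 = 479.77 W/m².
— Configuration B (φ=+50.8°):
cos H₀ = −tan(+50.8°) tan(+3.400°) = -0.0728, H₀ = 1.6437 rad.
Bracket: H₀ sin φ sin δ + cos φ cos δ sin H₀ = 1.6437×0.77494×0.05931 + 0.63203×0.99824×0.99734 = 0.075547 + 0.629239 = 0.704786.
Q̄ = (S₀/π) × [bracket] = (1361/π) × 0.704786 = 305.33 W/m².
Ratio Q̄_A / Q̄_B = 479.77 / 305.33 = 1.571.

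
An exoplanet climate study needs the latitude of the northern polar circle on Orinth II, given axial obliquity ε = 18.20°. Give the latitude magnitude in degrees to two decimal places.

71.80°

The polar circle is the lowest latitude that experiences at least one full rotation of continuous daylight at the northern-summer solstice; it lies at |φ| = 90° − ε = 90° − 18.20° = 71.80°.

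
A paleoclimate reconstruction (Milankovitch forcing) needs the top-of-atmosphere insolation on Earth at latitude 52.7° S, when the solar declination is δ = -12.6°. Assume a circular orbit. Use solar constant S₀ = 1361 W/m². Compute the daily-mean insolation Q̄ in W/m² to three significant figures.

cos H₀ = −tan(-52.7°) tan(-12.600°) = -0.2934, H₀ = 1.8686 rad.
Bracket: H₀ sin φ sin δ + cos φ cos δ sin H₀ = 1.8686×-0.79547×-0.21814 + 0.60599×0.97592×0.95598 = 0.324247 + 0.565364 = 0.889611.
Q̄ = (S₀/π) × [bracket] = (1361/π) × 0.889611 = 385.4 W/m².

Q̄ ≈ 385 W/m²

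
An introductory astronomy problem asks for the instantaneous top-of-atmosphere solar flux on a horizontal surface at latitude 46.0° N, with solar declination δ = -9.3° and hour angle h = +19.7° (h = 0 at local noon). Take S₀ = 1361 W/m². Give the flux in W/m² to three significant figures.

cos θ_z = sin φ sin δ + cos φ cos δ cos h = -0.116248 + 0.645404 = 0.529156.
Flux = S₀ · cos θ_z = 1361 × 0.529156 = 720.2 W/m².

720 W/m²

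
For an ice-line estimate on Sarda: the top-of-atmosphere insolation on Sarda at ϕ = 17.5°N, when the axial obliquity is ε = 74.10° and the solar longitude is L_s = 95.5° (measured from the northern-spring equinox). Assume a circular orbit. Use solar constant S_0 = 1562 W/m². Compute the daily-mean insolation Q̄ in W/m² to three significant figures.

Solar declination: sin δ = sin ε · sin L_s = sin 74.10° × sin 95.5° = 0.95731, so δ = +73.199°.
cos h₀ = −tan(+17.5°) tan(+73.199°) = -1.0442 ≤ −1 ⇒ polar day, h₀ = π.
Bracket: h₀ sin ϕ sin δ + cos ϕ cos δ sin h₀ = 3.1416×0.30071×0.95731 + 0.95372×0.28905×0.00000 = 0.904381 + 0.000000 = 0.904381.
Q̄ = (S_0/π) × [bracket] = (1562/π) × 0.904381 = 449.7 W/m².

Q̄ ≈ 450 W/m²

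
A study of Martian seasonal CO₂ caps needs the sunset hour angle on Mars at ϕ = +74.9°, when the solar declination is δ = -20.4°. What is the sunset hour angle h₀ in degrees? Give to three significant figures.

cos h₀ = −tan ϕ · tan δ = 1.3783 ≥ 1, so the Sun never rises (polar night) and h₀ = 0.

h₀ = 0.00°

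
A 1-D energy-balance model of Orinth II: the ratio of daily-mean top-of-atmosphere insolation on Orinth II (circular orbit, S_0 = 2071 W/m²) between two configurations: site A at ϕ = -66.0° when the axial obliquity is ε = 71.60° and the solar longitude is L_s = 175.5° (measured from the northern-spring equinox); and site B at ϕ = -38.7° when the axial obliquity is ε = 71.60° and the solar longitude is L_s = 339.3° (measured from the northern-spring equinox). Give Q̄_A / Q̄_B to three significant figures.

Q̄_A / Q̄_B ≈ 0.278

— Configuration A (ϕ=-66.0°):
Solar declination: sin δ = sin ε · sin L_s = sin 71.60° × sin 175.5° = 0.07445, so δ = +4.270°.
cos h₀ = −tan(-66.0°) tan(+4.270°) = 0.1677, h₀ = 1.4023 rad.
Bracket: h₀ sin ϕ sin δ + cos ϕ cos δ sin h₀ = 1.4023×-0.91355×0.07445 + 0.40674×0.99722×0.98584 = -0.095376 + 0.399866 = 0.304490.
Q̄ = (S_0/π) × [bracket] = (2071/π) × 0.304490 = 200.73 W/m².
— Configuration B (ϕ=-38.7°):
Solar declination: sin δ = sin ε · sin L_s = sin 71.60° × sin 339.3° = -0.33540, so δ = -19.597°.
cos h₀ = −tan(-38.7°) tan(-19.597°) = -0.2852, h₀ = 1.8600 rad.
Bracket: h₀ sin ϕ sin δ + cos ϕ cos δ sin h₀ = 1.8600×-0.62524×-0.33540 + 0.78043×0.94207×0.95846 = 0.390052 + 0.704679 = 1.094731.
Q̄ = (S_0/π) × [bracket] = (2071/π) × 1.094731 = 721.67 W/m².
Ratio Q̄_A / Q̄_B = 200.73 / 721.67 = 0.2781.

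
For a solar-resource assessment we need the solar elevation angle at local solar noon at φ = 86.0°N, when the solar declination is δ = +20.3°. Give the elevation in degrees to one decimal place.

24.3°

At local noon the hour angle is zero, so the zenith angle equals |φ − δ| = |+86.0° − (+20.300°)| = 65.700°.
Elevation = 90° − 65.700° = 24.3°.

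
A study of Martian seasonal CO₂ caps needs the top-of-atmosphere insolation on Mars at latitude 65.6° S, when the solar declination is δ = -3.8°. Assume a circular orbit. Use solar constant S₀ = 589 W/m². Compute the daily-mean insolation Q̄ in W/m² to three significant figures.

cos H₀ = −tan(-65.6°) tan(-3.800°) = -0.1464, H₀ = 1.7177 rad.
Bracket: H₀ sin φ sin δ + cos φ cos δ sin H₀ = 1.7177×-0.91068×-0.06627 + 0.41310×0.99780×0.98922 = 0.103665 + 0.407748 = 0.511413.
Q̄ = (S₀/π) × [bracket] = (589/π) × 0.511413 = 95.88 W/m².

Q̄ ≈ 95.9 W/m²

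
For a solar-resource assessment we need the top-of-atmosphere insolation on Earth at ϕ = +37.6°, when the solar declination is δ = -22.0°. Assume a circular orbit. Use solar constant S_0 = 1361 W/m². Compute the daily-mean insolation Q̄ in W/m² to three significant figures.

cos h₀ = −tan(+37.6°) tan(-22.000°) = 0.3111, h₀ = 1.2544 rad.
Bracket: h₀ sin ϕ sin δ + cos ϕ cos δ sin h₀ = 1.2544×0.61015×-0.37461 + 0.79229×0.92718×0.95036 = -0.286716 + 0.698130 = 0.411414.
Q̄ = (S_0/π) × [bracket] = (1361/π) × 0.411414 = 178.2 W/m².

Q̄ ≈ 178 W/m²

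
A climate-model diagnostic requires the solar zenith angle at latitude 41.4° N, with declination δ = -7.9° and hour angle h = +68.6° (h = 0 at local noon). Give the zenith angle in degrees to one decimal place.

cos θ_z = sin φ sin δ + cos φ cos δ cos h = -0.090894 + 0.271101 = 0.180207.
θ_z = arccos(0.180207) = 79.6°.

θ_z = 79.6°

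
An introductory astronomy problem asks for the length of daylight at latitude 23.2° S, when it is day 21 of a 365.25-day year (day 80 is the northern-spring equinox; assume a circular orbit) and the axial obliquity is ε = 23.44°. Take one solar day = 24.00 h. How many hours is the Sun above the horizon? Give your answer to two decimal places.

13.18 h

Solar longitude: L_s = 360° × (21 − 80)/365.25 = -58.152°, i.e. -58.152° + 360° = 301.848°.
sin δ = sin 23.44° × sin 301.848° = -0.33790, so δ = -19.749°.
cos h₀ = −tan ϕ · tan δ = −tan(-23.2°) × tan(-19.749°) = -0.1539, so h₀ = 1.7253 rad = 98.85°.
Daylight = 2h₀/(2π) × 24.00 h = (1.7253/π) × 24.00 = 13.18 h.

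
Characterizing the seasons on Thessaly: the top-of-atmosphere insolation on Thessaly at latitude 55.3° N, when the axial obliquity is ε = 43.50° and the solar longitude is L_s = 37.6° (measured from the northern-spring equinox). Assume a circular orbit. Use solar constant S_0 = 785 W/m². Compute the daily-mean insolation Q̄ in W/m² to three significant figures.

Q̄ ≈ 295 W/m²

Solar declination: sin δ = sin ε · sin L_s = sin 43.50° × sin 37.6° = 0.42000, so δ = +24.834°.
cos h₀ = −tan(+55.3°) tan(+24.834°) = -0.6684, h₀ = 2.3028 rad.
Bracket: h₀ sin ϕ sin δ + cos ϕ cos δ sin h₀ = 2.3028×0.82214×0.42000 + 0.56928×0.90753×0.74384 = 0.795154 + 0.384297 = 1.179451.
Q̄ = (S_0/π) × [bracket] = (785/π) × 1.179451 = 294.7 W/m².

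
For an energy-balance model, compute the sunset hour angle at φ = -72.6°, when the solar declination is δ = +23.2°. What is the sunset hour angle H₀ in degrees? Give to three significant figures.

H₀ = 0.00°

cos H₀ = −tan φ · tan δ = 1.3677 ≥ 1, so the Sun never rises (polar night) and H₀ = 0.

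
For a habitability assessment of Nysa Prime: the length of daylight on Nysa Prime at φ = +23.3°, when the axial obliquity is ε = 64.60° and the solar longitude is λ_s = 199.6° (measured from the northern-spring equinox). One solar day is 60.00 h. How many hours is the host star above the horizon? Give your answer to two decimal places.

Solar declination: sin δ = sin ε · sin λ_s = sin 64.60° × sin 199.6° = -0.30303, so δ = -17.639°.
cos H₀ = −tan φ · tan δ = −tan(+23.3°) × tan(-17.639°) = 0.1369, so H₀ = 1.4334 rad = 82.13°.
Daylight = 2H₀/(2π) × 60.00 h = (1.4334/π) × 60.00 = 27.38 h.

27.38 h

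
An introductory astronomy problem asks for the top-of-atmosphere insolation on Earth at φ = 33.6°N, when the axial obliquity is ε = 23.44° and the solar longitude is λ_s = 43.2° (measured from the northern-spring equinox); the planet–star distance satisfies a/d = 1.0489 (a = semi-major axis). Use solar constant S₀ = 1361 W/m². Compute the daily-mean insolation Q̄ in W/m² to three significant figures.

Q̄ ≈ 502 W/m²

Solar declination: sin δ = sin ε · sin λ_s = sin 23.44° × sin 43.2° = 0.27230, so δ = +15.801°.
cos H₀ = −tan(+33.6°) tan(+15.801°) = -0.1880, H₀ = 1.7599 rad.
Bracket: H₀ sin φ sin δ + cos φ cos δ sin H₀ = 1.7599×0.55339×0.27230 + 0.83292×0.96221×0.98216 = 0.265196 + 0.787146 = 1.052342.
Inverse-square distance factor (a/d)² = 1.0489² = 1.100191.
Q̄ = (S₀/π) × 1.100191 × [bracket] = (1361/π) × 1.100191 × 1.052342 = 501.6 W/m².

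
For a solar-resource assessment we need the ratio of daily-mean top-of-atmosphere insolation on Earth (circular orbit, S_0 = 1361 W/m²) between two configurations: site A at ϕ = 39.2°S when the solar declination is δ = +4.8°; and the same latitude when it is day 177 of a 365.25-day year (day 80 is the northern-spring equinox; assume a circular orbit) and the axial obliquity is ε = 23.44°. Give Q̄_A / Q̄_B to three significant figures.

— Configuration A (ϕ=-39.2°):
cos h₀ = −tan(-39.2°) tan(+4.800°) = 0.0685, h₀ = 1.5023 rad.
Bracket: h₀ sin ϕ sin δ + cos ϕ cos δ sin h₀ = 1.5023×-0.63203×0.08368 + 0.77494×0.99649×0.99765 = -0.079454 + 0.770405 = 0.690951.
Q̄ = (S_0/π) × [bracket] = (1361/π) × 0.690951 = 299.33 W/m².
— Configuration B (ϕ=-39.2°):
Solar longitude: L_s = 360° × (177 − 80)/365.25 = 95.606°.
sin δ = sin 23.44° × sin 95.606° = 0.39589, so δ = +23.321°.
cos h₀ = −tan(-39.2°) tan(+23.321°) = 0.3516, h₀ = 1.2115 rad.
Bracket: h₀ sin ϕ sin δ + cos ϕ cos δ sin h₀ = 1.2115×-0.63203×0.39589 + 0.77494×0.91830×0.93615 = -0.303135 + 0.666190 = 0.363055.
Q̄ = (S_0/π) × [bracket] = (1361/π) × 0.363055 = 157.28 W/m².
Ratio Q̄_A / Q̄_B = 299.33 / 157.28 = 1.903.

Q̄_A / Q̄_B ≈ 1.90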